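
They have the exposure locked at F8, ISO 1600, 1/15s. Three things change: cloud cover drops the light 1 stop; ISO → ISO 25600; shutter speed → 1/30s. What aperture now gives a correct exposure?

Scene light: 1 stop darker.
ISO: 1600 → 3200 → 6400 → 12800 → 25600 — 4 stops higher (brighter).
Shutter speed: 1/15 → 1/30 — 1 stop shorter (darker).
Net so far: 2 stops brighter. Aperture: f/8 → f/11 → f/16.

f/16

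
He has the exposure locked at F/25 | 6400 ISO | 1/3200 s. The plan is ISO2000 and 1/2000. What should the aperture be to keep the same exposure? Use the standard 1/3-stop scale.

f/18

ISO: 6400 → 5000 → 4000 → 3200 → 2500 → 2000 — 1 2/3 stops lower (darker).
Shutter speed: 1/3200 → 1/2500 → 1/2000 — 2/3 stop longer (brighter).
Net change so far: 1 stop darker. Offset with the aperture: f/25 → f/22 → f/20 → f/18.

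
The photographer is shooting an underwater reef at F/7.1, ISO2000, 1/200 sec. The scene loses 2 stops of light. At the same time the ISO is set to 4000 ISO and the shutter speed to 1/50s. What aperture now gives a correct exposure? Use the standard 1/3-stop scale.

f/10

Scene light: 2 stops darker.
ISO: 2000 → 2500 → 3200 → 4000 — 1 stop raised (brighter).
Shutter speed: 1/200 → 1/160 → 1/125 → 1/100 → 1/80 → 1/60 → 1/50 — 2 stops longer (brighter).
Net so far: 1 stop brighter. Aperture: f/7.1 → f/8 → f/9 → f/10.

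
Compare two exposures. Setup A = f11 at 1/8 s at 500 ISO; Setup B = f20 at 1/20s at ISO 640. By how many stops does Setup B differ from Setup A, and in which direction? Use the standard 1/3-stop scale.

2 2/3 stops darker

Aperture: f/11 → f/13 → f/14 → f/16 → f/18 → f/20 — 1 2/3 stops stopped down (darker).
Shutter speed: 1/8 → 1/10 → 1/13 → 1/15 → 1/20 — 1 1/3 stops shorter (darker).
ISO: 500 → 640 — 1/3 stop higher (brighter).
Net: −1 2/3 −1 1/3 +1/3 = −2 2/3 stops.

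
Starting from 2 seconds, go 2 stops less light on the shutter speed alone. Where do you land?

Shutter speed: 2 → 1 → 1/2 — 2 stops shorter (darker).

1/2s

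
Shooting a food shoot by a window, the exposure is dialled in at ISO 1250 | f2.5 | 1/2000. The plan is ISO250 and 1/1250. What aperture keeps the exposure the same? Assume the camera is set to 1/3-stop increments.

f/1.4

ISO: 1250 → 1000 → 800 → 640 → 500 → 400 → 320 → 250 — 2 1/3 stops lower (darker).
Shutter speed: 1/2000 → 1/1600 → 1/1250 — 2/3 stop slower (brighter).
Net change so far: 1 2/3 stops darker. Offset with the aperture: f/2.5 → f/2.2 → f/2 → f/1.8 → f/1.6 → f/1.4.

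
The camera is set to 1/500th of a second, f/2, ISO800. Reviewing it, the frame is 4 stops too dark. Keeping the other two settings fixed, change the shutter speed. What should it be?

Underexposed by 4 stops → need 4 stops brighter.
Shutter speed: 1/500 → 1/250 → 1/125 → 1/60 → 1/30.

1/30s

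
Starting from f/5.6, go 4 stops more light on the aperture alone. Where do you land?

Aperture: f/5.6 → f/4 → f/2.8 → f/2 → f/1.4 — 4 stops wider (brighter).

f/1.4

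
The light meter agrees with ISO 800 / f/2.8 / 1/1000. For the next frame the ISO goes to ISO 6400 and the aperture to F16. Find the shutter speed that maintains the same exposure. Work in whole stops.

ISO: 800 → 1600 → 3200 → 6400 — 3 stops raised (brighter).
Aperture: f/2.8 → f/4 → f/5.6 → f/8 → f/11 → f/16 — 5 stops narrower (darker).
Net change so far: 2 stops darker. Offset with the shutter speed: 1/1000 → 1/500 → 1/250.

1/250s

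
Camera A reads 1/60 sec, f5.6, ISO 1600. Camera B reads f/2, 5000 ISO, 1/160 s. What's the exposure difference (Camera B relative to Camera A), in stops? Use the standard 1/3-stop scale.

Aperture: f/5.6 → f/5 → f/4.5 → f/4 → f/3.5 → f/3.2 → f/2.8 → f/2.5 → f/2.2 → f/2 — 3 stops wider (brighter).
Shutter speed: 1/60 → 1/80 → 1/100 → 1/125 → 1/160 — 1 1/3 stops shorter (darker).
ISO: 1600 → 2000 → 2500 → 3200 → 4000 → 5000 — 1 2/3 stops raised (brighter).
Net: +3 −1 1/3 +1 2/3 = +3 1/3 stops.

3 1/3 stops brighter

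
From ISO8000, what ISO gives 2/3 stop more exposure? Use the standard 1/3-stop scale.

ISO 12800

ISO: 8000 → 10000 → 12800 — 2/3 stop raised (brighter).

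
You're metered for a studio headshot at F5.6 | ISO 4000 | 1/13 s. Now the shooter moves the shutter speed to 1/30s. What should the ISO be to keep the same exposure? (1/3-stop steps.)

ISO 10000

Shutter speed: 1/13 → 1/15 → 1/20 → 1/25 → 1/30 — 1 1/3 stops shorter (darker).
Need 1 1/3 stops brighter from the ISO: 4000 → 5000 → 6400 → 8000 → 10000.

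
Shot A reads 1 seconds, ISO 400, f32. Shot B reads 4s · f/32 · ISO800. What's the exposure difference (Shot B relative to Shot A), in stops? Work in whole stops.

Aperture: unchanged.
Shutter speed: 1 → 2 → 4 — 2 stops slower (brighter).
ISO: 400 → 800 — 1 stop higher (brighter).
Net: +2 +1 = +3 stops.

3 stops brighter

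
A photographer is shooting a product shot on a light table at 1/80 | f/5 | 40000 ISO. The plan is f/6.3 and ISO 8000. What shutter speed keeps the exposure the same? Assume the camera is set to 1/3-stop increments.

Aperture: f/5 → f/5.6 → f/6.3 — 2/3 stop narrower (darker).
ISO: 40000 → 32000 → 25600 → 20000 → 16000 → 12800 → 10000 → 8000 — 2 1/3 stops dropped (darker).
Net change so far: 3 stops darker. Offset with the shutter speed: 1/80 → 1/60 → 1/50 → 1/40 → 1/30 → 1/25 → 1/20 → 1/15 → 1/13 → 1/10.

1/10s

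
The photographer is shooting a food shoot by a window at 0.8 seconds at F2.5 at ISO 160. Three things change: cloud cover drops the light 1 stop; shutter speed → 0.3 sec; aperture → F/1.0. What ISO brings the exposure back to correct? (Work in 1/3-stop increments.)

ISO 125

Scene light: 1 stop darker.
Shutter speed: 0.8 → 0.6 → 0.5 → 0.4 → 0.3 — 1 1/3 stops shorter (darker).
Aperture: f/2.5 → f/2.2 → f/2 → f/1.8 → f/1.6 → f/1.4 → f/1.2 → f/1.1 → f/1.0 — 2 2/3 stops larger aperture (brighter).
Net so far: 1/3 stop brighter. ISO: 160 → 125.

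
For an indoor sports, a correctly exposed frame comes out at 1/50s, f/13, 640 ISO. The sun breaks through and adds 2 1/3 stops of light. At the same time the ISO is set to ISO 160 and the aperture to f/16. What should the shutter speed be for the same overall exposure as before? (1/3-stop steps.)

1/40s

Scene light: 2 1/3 stops brighter.
ISO: 640 → 500 → 400 → 320 → 250 → 200 → 160 — 2 stops lower (darker).
Aperture: f/13 → f/14 → f/16 — 2/3 stop stopped down (darker).
Net so far: 1/3 stop darker. Shutter speed: 1/50 → 1/40.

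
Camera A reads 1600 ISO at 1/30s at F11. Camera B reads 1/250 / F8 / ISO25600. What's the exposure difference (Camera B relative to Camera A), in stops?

Aperture: f/11 → f/8 — 1 stop opened up (brighter).
Shutter speed: 1/30 → 1/60 → 1/125 → 1/250 — 3 stops faster (darker).
ISO: 1600 → 3200 → 6400 → 12800 → 25600 — 4 stops raised (brighter).
Net: +1 −3 +4 = +2 stops.

2 stops brighter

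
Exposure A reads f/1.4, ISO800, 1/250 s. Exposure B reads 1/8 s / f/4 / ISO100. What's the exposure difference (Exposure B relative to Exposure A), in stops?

1 stop darker

Aperture: f/1.4 → f/2 → f/2.8 → f/4 — 3 stops smaller aperture (darker).
Shutter speed: 1/250 → 1/125 → 1/60 → 1/30 → 1/15 → 1/8 — 5 stops slower (brighter).
ISO: 800 → 400 → 200 → 100 — 3 stops lower (darker).
Net: −3 +5 −3 = −1 stop.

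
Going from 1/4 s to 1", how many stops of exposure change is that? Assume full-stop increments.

2 stops

1/4 → 1/2 → 1 — count the steps: 2 stops.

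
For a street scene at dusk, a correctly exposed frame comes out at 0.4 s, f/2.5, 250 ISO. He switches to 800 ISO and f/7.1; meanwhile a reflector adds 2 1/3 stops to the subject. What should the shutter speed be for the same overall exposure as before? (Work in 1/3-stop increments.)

1/5s

Scene light: 2 1/3 stops brighter.
ISO: 250 → 320 → 400 → 500 → 640 → 800 — 1 2/3 stops raised (brighter).
Aperture: f/2.5 → f/2.8 → f/3.2 → f/3.5 → f/4 → f/4.5 → f/5 → f/5.6 → f/6.3 → f/7.1 — 3 stops narrower (darker).
Net so far: 1 stop brighter. Shutter speed: 0.4 → 0.3 → 1/4 → 1/5.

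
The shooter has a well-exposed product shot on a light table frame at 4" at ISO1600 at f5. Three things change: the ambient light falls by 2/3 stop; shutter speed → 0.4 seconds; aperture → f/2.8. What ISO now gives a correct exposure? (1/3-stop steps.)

Scene light: 2/3 stop darker.
Shutter speed: 4 → 3.2 → 2.5 → 2 → 1.6 → 1.3 → 1 → 0.8 → 0.6 → 0.5 → 0.4 — 3 1/3 stops shorter (darker).
Aperture: f/5 → f/4.5 → f/4 → f/3.5 → f/3.2 → f/2.8 — 1 2/3 stops wider (brighter).
Net so far: 2 1/3 stops darker. ISO: 1600 → 2000 → 2500 → 3200 → 4000 → 5000 → 6400 → 8000.

ISO 8000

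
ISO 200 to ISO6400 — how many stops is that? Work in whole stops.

5 stops

200 → 400 → 800 → 1600 → 3200 → 6400 — count the steps: 5 stops.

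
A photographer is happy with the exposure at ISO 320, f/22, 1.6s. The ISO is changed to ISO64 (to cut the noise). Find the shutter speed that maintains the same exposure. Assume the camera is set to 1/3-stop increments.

ISO: 320 → 250 → 200 → 160 → 125 → 100 → 80 → 64 — 2 1/3 stops lower (darker).
Need 2 1/3 stops brighter from the shutter speed: 1.6 → 2 → 2.5 → 3.2 → 4 → 5 → 6 → 8.

8 s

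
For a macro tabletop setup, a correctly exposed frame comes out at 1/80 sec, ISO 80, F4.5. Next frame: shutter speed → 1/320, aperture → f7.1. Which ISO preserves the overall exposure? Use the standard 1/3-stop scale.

ISO 800

Shutter speed: 1/80 → 1/100 → 1/125 → 1/160 → 1/200 → 1/250 → 1/320 — 2 stops faster (darker).
Aperture: f/4.5 → f/5 → f/5.6 → f/6.3 → f/7.1 — 1 1/3 stops stopped down (darker).
Net change so far: 3 1/3 stops darker. Offset with the ISO: 80 → 100 → 125 → 160 → 200 → 250 → 320 → 400 → 500 → 640 → 800.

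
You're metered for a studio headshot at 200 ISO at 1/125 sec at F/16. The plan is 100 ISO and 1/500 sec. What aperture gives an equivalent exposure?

f/5.6

ISO: 200 → 100 — 1 stop lower (darker).
Shutter speed: 1/125 → 1/250 → 1/500 — 2 stops shorter (darker).
Net change so far: 3 stops darker. Offset with the aperture: f/16 → f/11 → f/8 → f/5.6.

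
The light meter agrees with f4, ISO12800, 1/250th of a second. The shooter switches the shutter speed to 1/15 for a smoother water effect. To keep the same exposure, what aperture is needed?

f/16

Shutter speed: 1/250 → 1/125 → 1/60 → 1/30 → 1/15 — 4 stops longer (brighter).
Need 4 stops darker from the aperture: f/4 → f/5.6 → f/8 → f/11 → f/16.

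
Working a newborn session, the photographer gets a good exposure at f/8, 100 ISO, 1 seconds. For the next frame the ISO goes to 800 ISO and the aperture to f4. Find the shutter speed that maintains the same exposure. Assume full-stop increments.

1/30s

ISO: 100 → 200 → 400 → 800 — 3 stops higher (brighter).
Aperture: f/8 → f/5.6 → f/4 — 2 stops wider (brighter).
Net change so far: 5 stops brighter. Offset with the shutter speed: 1 → 1/2 → 1/4 → 1/8 → 1/15 → 1/30.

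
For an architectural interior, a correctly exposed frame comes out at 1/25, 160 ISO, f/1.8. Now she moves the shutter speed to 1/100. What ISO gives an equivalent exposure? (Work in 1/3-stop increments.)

ISO 640

Shutter speed: 1/25 → 1/30 → 1/40 → 1/50 → 1/60 → 1/80 → 1/100 — 2 stops faster (darker).
Need 2 stops brighter from the ISO: 160 → 200 → 250 → 320 → 400 → 500 → 640.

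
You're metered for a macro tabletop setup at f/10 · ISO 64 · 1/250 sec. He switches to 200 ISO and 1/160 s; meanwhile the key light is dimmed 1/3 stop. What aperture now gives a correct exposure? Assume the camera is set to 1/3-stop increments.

Scene light: 1/3 stop darker.
ISO: 64 → 80 → 100 → 125 → 160 → 200 — 1 2/3 stops higher (brighter).
Shutter speed: 1/250 → 1/200 → 1/160 — 2/3 stop longer (brighter).
Net so far: 2 stops brighter. Aperture: f/10 → f/11 → f/13 → f/14 → f/16 → f/18 → f/20.

f/20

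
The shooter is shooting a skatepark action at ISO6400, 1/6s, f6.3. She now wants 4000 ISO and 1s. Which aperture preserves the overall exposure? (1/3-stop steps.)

f/13

ISO: 6400 → 5000 → 4000 — 2/3 stop dropped (darker).
Shutter speed: 1/6 → 1/5 → 1/4 → 0.3 → 0.4 → 0.5 → 0.6 → 0.8 → 1 — 2 2/3 stops longer (brighter).
Net change so far: 2 stops brighter. Offset with the aperture: f/6.3 → f/7.1 → f/8 → f/9 → f/10 → f/11 → f/13.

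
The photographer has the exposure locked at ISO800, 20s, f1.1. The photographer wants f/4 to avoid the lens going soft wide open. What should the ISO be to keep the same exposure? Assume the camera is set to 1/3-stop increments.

Aperture: f/1.1 → f/1.2 → f/1.4 → f/1.6 → f/1.8 → f/2 → f/2.2 → f/2.5 → f/2.8 → f/3.2 → f/3.5 → f/4 — 3 2/3 stops smaller aperture (darker).
Need 3 2/3 stops brighter from the ISO: 800 → 1000 → 1250 → 1600 → 2000 → 2500 → 3200 → 4000 → 5000 → 6400 → 8000 → 10000.

ISO 10000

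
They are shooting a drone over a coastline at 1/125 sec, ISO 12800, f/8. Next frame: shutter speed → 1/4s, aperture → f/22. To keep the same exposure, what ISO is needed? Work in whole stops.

Shutter speed: 1/125 → 1/60 → 1/30 → 1/15 → 1/8 → 1/4 — 5 stops longer (brighter).
Aperture: f/8 → f/11 → f/16 → f/22 — 3 stops smaller aperture (darker).
Net change so far: 2 stops brighter. Offset with the ISO: 12800 → 6400 → 3200.

ISO 3200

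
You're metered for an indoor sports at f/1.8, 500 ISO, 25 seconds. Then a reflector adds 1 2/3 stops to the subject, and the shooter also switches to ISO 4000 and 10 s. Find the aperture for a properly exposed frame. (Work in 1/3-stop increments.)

f/5.6

Scene light: 1 2/3 stops brighter.
ISO: 500 → 640 → 800 → 1000 → 1250 → 1600 → 2000 → 2500 → 3200 → 4000 — 3 stops higher (brighter).
Shutter speed: 25 → 20 → 15 → 13 → 10 — 1 1/3 stops faster (darker).
Net so far: 3 1/3 stops brighter. Aperture: f/1.8 → f/2 → f/2.2 → f/2.5 → f/2.8 → f/3.2 → f/3.5 → f/4 → f/4.5 → f/5 → f/5.6.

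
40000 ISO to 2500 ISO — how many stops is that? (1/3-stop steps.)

40000 → 32000 → 25600 → 20000 → 16000 → 12800 → 10000 → 8000 → 6400 → 5000 → 4000 → 3200 → 2500 — count the steps: 12 third-stops = 4 stops.

4 stops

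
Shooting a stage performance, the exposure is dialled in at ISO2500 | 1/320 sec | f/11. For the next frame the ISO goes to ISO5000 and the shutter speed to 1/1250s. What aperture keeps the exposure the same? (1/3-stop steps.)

f/8

ISO: 2500 → 3200 → 4000 → 5000 — 1 stop higher (brighter).
Shutter speed: 1/320 → 1/400 → 1/500 → 1/640 → 1/800 → 1/1000 → 1/1250 — 2 stops faster (darker).
Net change so far: 1 stop darker. Offset with the aperture: f/11 → f/10 → f/9 → f/8.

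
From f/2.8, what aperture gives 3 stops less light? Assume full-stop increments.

f/8

Aperture: f/2.8 → f/4 → f/5.6 → f/8 — 3 stops smaller aperture (darker).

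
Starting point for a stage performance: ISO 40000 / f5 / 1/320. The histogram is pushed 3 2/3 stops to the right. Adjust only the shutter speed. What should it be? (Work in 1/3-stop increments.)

Overexposed by 3 2/3 stops → need 3 2/3 stops darker.
Shutter speed: 1/320 → 1/400 → 1/500 → 1/640 → 1/800 → 1/1000 → 1/1250 → 1/1600 → 1/2000 → 1/2500 → 1/3200 → 1/4000.

1/4000s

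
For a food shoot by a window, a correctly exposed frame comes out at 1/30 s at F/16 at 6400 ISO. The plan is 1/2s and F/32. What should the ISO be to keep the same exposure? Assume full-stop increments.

Shutter speed: 1/30 → 1/15 → 1/8 → 1/4 → 1/2 — 4 stops longer (brighter).
Aperture: f/16 → f/22 → f/32 — 2 stops smaller aperture (darker).
Net change so far: 2 stops brighter. Offset with the ISO: 6400 → 3200 → 1600.

ISO 1600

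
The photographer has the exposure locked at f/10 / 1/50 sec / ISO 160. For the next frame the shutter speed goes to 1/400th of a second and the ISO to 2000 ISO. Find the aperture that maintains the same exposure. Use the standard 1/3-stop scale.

f/13

Shutter speed: 1/50 → 1/60 → 1/80 → 1/100 → 1/125 → 1/160 → 1/200 → 1/250 → 1/320 → 1/400 — 3 stops shorter (darker).
ISO: 160 → 200 → 250 → 320 → 400 → 500 → 640 → 800 → 1000 → 1250 → 1600 → 2000 — 3 2/3 stops raised (brighter).
Net change so far: 2/3 stop brighter. Offset with the aperture: f/10 → f/11 → f/13.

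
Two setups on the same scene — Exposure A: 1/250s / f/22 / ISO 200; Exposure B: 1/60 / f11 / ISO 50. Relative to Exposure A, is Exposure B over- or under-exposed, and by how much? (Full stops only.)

2 stops brighter

Aperture: f/22 → f/16 → f/11 — 2 stops larger aperture (brighter).
Shutter speed: 1/250 → 1/125 → 1/60 — 2 stops slower (brighter).
ISO: 200 → 100 → 50 — 2 stops lower (darker).
Net: +2 +2 −2 = +2 stops.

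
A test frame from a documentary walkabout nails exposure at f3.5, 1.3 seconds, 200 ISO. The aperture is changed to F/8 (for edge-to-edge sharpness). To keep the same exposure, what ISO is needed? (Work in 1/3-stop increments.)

Aperture: f/3.5 → f/4 → f/4.5 → f/5 → f/5.6 → f/6.3 → f/7.1 → f/8 — 2 1/3 stops stopped down (darker).
Need 2 1/3 stops brighter from the ISO: 200 → 250 → 320 → 400 → 500 → 640 → 800 → 1000.

ISO 1000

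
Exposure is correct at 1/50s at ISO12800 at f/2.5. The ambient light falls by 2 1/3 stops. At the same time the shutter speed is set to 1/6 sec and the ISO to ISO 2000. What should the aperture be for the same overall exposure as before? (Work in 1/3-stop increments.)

f/1.2

Scene light: 2 1/3 stops darker.
Shutter speed: 1/50 → 1/40 → 1/30 → 1/25 → 1/20 → 1/15 → 1/13 → 1/10 → 1/8 → 1/6 — 3 stops slower (brighter).
ISO: 12800 → 10000 → 8000 → 6400 → 5000 → 4000 → 3200 → 2500 → 2000 — 2 2/3 stops dropped (darker).
Net so far: 2 stops darker. Aperture: f/2.5 → f/2.2 → f/2 → f/1.8 → f/1.6 → f/1.4 → f/1.2.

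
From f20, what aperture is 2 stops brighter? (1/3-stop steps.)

f/10

Aperture: f/20 → f/18 → f/16 → f/14 → f/13 → f/11 → f/10 — 2 stops opened up (brighter).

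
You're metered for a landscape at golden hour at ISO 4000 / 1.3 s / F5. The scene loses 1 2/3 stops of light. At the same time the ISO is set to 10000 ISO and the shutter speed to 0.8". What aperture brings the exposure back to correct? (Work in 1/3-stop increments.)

f/3.5

Scene light: 1 2/3 stops darker.
ISO: 4000 → 5000 → 6400 → 8000 → 10000 — 1 1/3 stops raised (brighter).
Shutter speed: 1.3 → 1 → 0.8 — 2/3 stop shorter (darker).
Net so far: 1 stop darker. Aperture: f/5 → f/4.5 → f/4 → f/3.5.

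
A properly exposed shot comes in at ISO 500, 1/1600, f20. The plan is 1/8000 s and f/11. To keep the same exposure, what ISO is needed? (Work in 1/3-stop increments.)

Shutter speed: 1/1600 → 1/2000 → 1/2500 → 1/3200 → 1/4000 → 1/5000 → 1/6400 → 1/8000 — 2 1/3 stops shorter (darker).
Aperture: f/20 → f/18 → f/16 → f/14 → f/13 → f/11 — 1 2/3 stops larger aperture (brighter).
Net change so far: 2/3 stop darker. Offset with the ISO: 500 → 640 → 800.

ISO 800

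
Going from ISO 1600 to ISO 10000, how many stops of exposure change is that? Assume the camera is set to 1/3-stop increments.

1600 → 2000 → 2500 → 3200 → 4000 → 5000 → 6400 → 8000 → 10000 — count the steps: 8 third-stops = 2 2/3 stops.

2 2/3 stops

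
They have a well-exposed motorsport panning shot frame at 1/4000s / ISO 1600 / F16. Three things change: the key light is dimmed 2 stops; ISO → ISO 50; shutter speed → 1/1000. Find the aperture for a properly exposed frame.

f/2.8

Scene light: 2 stops darker.
ISO: 1600 → 800 → 400 → 200 → 100 → 50 — 5 stops lower (darker).
Shutter speed: 1/4000 → 1/2000 → 1/1000 — 2 stops longer (brighter).
Net so far: 5 stops darker. Aperture: f/16 → f/11 → f/8 → f/5.6 → f/4 → f/2.8.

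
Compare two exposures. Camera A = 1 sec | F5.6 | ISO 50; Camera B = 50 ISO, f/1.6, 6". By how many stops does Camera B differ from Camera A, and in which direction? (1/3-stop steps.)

Aperture: f/5.6 → f/5 → f/4.5 → f/4 → f/3.5 → f/3.2 → f/2.8 → f/2.5 → f/2.2 → f/2 → f/1.8 → f/1.6 — 3 2/3 stops larger aperture (brighter).
Shutter speed: 1 → 1.3 → 1.6 → 2 → 2.5 → 3.2 → 4 → 5 → 6 — 2 2/3 stops slower (brighter).
ISO: unchanged.
Net: +3 2/3 +2 2/3 = +6 1/3 stops.

6 1/3 stops brighter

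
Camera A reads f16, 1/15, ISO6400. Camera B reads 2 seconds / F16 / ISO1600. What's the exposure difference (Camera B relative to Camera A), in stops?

3 stops brighter

Aperture: unchanged.
Shutter speed: 1/15 → 1/8 → 1/4 → 1/2 → 1 → 2 — 5 stops slower (brighter).
ISO: 6400 → 3200 → 1600 — 2 stops dropped (darker).
Net: +5 −2 = +3 stops.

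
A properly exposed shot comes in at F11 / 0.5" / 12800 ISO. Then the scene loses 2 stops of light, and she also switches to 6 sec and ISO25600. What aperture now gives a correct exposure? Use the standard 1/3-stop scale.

f/29

Scene light: 2 stops darker.
Shutter speed: 0.5 → 0.6 → 0.8 → 1 → 1.3 → 1.6 → 2 → 2.5 → 3.2 → 4 → 5 → 6 — 3 2/3 stops slower (brighter).
ISO: 12800 → 16000 → 20000 → 25600 — 1 stop raised (brighter).
Net so far: 2 2/3 stops brighter. Aperture: f/11 → f/13 → f/14 → f/16 → f/18 → f/20 → f/22 → f/25 → f/29.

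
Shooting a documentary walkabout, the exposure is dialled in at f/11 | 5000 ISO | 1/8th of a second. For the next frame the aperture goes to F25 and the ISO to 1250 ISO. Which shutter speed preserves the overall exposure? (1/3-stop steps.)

2.5 s

Aperture: f/11 → f/13 → f/14 → f/16 → f/18 → f/20 → f/22 → f/25 — 2 1/3 stops stopped down (darker).
ISO: 5000 → 4000 → 3200 → 2500 → 2000 → 1600 → 1250 — 2 stops lower (darker).
Net change so far: 4 1/3 stops darker. Offset with the shutter speed: 1/8 → 1/6 → 1/5 → 1/4 → 0.3 → 0.4 → 0.5 → 0.6 → 0.8 → 1 → 1.3 → 1.6 → 2 → 2.5.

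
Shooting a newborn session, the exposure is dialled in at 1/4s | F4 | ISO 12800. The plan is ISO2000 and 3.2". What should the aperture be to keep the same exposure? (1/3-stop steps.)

f/5.6

ISO: 12800 → 10000 → 8000 → 6400 → 5000 → 4000 → 3200 → 2500 → 2000 — 2 2/3 stops lower (darker).
Shutter speed: 1/4 → 0.3 → 0.4 → 0.5 → 0.6 → 0.8 → 1 → 1.3 → 1.6 → 2 → 2.5 → 3.2 — 3 2/3 stops longer (brighter).
Net change so far: 1 stop brighter. Offset with the aperture: f/4 → f/4.5 → f/5 → f/5.6.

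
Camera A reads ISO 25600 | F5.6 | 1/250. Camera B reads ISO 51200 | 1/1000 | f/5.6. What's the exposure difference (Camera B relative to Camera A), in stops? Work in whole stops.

Aperture: unchanged.
Shutter speed: 1/250 → 1/500 → 1/1000 — 2 stops faster (darker).
ISO: 25600 → 51200 — 1 stop raised (brighter).
Net: −2 +1 = −1 stop.

1 stop darker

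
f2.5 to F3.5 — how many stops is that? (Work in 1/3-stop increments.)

1 stop

f/2.5 → f/2.8 → f/3.2 → f/3.5 — count the steps: 3 third-stops = 1 stop.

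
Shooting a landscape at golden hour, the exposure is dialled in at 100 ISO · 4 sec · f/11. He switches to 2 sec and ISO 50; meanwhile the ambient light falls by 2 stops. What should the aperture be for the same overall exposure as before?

Scene light: 2 stops darker.
Shutter speed: 4 → 2 — 1 stop shorter (darker).
ISO: 100 → 50 — 1 stop lower (darker).
Net so far: 4 stops darker. Aperture: f/11 → f/8 → f/5.6 → f/4 → f/2.8.

f/2.8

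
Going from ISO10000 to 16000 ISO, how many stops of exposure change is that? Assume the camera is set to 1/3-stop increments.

10000 → 12800 → 16000 — count the steps: 2 third-stops = 2/3 stop.

2/3 stop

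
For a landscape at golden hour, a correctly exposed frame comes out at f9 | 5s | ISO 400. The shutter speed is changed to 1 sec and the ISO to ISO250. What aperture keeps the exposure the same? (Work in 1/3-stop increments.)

Shutter speed: 5 → 4 → 3.2 → 2.5 → 2 → 1.6 → 1.3 → 1 — 2 1/3 stops faster (darker).
ISO: 400 → 320 → 250 — 2/3 stop lower (darker).
Net change so far: 3 stops darker. Offset with the aperture: f/9 → f/8 → f/7.1 → f/6.3 → f/5.6 → f/5 → f/4.5 → f/4 → f/3.5 → f/3.2.

f/3.2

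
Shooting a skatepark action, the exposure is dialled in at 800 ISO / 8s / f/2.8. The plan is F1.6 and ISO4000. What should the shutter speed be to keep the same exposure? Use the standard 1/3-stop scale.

Aperture: f/2.8 → f/2.5 → f/2.2 → f/2 → f/1.8 → f/1.6 — 1 2/3 stops larger aperture (brighter).
ISO: 800 → 1000 → 1250 → 1600 → 2000 → 2500 → 3200 → 4000 — 2 1/3 stops raised (brighter).
Net change so far: 4 stops brighter. Offset with the shutter speed: 8 → 6 → 5 → 4 → 3.2 → 2.5 → 2 → 1.6 → 1.3 → 1 → 0.8 → 0.6 → 0.5.

0.5 s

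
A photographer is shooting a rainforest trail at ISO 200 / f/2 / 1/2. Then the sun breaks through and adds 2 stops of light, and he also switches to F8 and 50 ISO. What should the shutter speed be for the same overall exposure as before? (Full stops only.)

Scene light: 2 stops brighter.
Aperture: f/2 → f/2.8 → f/4 → f/5.6 → f/8 — 4 stops stopped down (darker).
ISO: 200 → 100 → 50 — 2 stops lower (darker).
Net so far: 4 stops darker. Shutter speed: 1/2 → 1 → 2 → 4 → 8.

8 s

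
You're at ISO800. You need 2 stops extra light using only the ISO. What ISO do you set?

ISO 3200

ISO: 800 → 1600 → 3200 — 2 stops higher (brighter).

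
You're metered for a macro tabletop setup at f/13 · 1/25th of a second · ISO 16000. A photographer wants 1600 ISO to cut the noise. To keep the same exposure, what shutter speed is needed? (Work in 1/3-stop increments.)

0.4 s

ISO: 16000 → 12800 → 10000 → 8000 → 6400 → 5000 → 4000 → 3200 → 2500 → 2000 → 1600 — 3 1/3 stops dropped (darker).
Need 3 1/3 stops brighter from the shutter speed: 1/25 → 1/20 → 1/15 → 1/13 → 1/10 → 1/8 → 1/6 → 1/5 → 1/4 → 0.3 → 0.4.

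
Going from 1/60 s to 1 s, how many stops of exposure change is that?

6 stops

1/60 → 1/30 → 1/15 → 1/8 → 1/4 → 1/2 → 1 — count the steps: 6 stops.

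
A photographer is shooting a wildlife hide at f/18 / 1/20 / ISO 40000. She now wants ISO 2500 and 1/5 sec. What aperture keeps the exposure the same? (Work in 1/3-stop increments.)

ISO: 40000 → 32000 → 25600 → 20000 → 16000 → 12800 → 10000 → 8000 → 6400 → 5000 → 4000 → 3200 → 2500 — 4 stops lower (darker).
Shutter speed: 1/20 → 1/15 → 1/13 → 1/10 → 1/8 → 1/6 → 1/5 — 2 stops longer (brighter).
Net change so far: 2 stops darker. Offset with the aperture: f/18 → f/16 → f/14 → f/13 → f/11 → f/10 → f/9.

f/9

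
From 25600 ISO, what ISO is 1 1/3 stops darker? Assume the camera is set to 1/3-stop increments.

ISO 10000

ISO: 25600 → 20000 → 16000 → 12800 → 10000 — 1 1/3 stops lower (darker).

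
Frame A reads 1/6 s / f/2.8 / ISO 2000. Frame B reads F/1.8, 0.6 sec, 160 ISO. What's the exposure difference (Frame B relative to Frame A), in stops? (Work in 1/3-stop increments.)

Aperture: f/2.8 → f/2.5 → f/2.2 → f/2 → f/1.8 — 1 1/3 stops wider (brighter).
Shutter speed: 1/6 → 1/5 → 1/4 → 0.3 → 0.4 → 0.5 → 0.6 — 2 stops longer (brighter).
ISO: 2000 → 1600 → 1250 → 1000 → 800 → 640 → 500 → 400 → 320 → 250 → 200 → 160 — 3 2/3 stops lower (darker).
Net: +1 1/3 +2 −3 2/3 = −1/3 stops.

1/3 stop darker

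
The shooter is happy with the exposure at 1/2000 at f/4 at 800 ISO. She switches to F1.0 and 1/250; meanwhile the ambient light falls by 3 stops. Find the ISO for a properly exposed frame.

ISO 50

Scene light: 3 stops darker.
Aperture: f/4 → f/2.8 → f/2 → f/1.4 → f/1.0 — 4 stops opened up (brighter).
Shutter speed: 1/2000 → 1/1000 → 1/500 → 1/250 — 3 stops longer (brighter).
Net so far: 4 stops brighter. ISO: 800 → 400 → 200 → 100 → 50.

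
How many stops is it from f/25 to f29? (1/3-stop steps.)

1/3 stop

f/25 → f/29 — count the steps: 1 third-stops = 1/3 stop.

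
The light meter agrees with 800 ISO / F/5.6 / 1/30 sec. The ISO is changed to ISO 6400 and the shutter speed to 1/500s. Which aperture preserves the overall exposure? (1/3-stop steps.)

f/4

ISO: 800 → 1000 → 1250 → 1600 → 2000 → 2500 → 3200 → 4000 → 5000 → 6400 — 3 stops higher (brighter).
Shutter speed: 1/30 → 1/40 → 1/50 → 1/60 → 1/80 → 1/100 → 1/125 → 1/160 → 1/200 → 1/250 → 1/320 → 1/400 → 1/500 — 4 stops faster (darker).
Net change so far: 1 stop darker. Offset with the aperture: f/5.6 → f/5 → f/4.5 → f/4.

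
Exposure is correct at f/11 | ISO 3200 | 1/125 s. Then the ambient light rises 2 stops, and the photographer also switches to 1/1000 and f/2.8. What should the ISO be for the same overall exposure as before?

ISO 400

Scene light: 2 stops brighter.
Shutter speed: 1/125 → 1/250 → 1/500 → 1/1000 — 3 stops faster (darker).
Aperture: f/11 → f/8 → f/5.6 → f/4 → f/2.8 — 4 stops larger aperture (brighter).
Net so far: 3 stops brighter. ISO: 3200 → 1600 → 800 → 400.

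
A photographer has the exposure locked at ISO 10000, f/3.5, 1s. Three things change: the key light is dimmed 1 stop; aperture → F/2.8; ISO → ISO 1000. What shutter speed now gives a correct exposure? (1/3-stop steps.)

13 s

Scene light: 1 stop darker.
Aperture: f/3.5 → f/3.2 → f/2.8 — 2/3 stop opened up (brighter).
ISO: 10000 → 8000 → 6400 → 5000 → 4000 → 3200 → 2500 → 2000 → 1600 → 1250 → 1000 — 3 1/3 stops lower (darker).
Net so far: 3 2/3 stops darker. Shutter speed: 1 → 1.3 → 1.6 → 2 → 2.5 → 3.2 → 4 → 5 → 6 → 8 → 10 → 13.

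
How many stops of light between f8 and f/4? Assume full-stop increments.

f/8 → f/5.6 → f/4 — count the steps: 2 stops.

2 stops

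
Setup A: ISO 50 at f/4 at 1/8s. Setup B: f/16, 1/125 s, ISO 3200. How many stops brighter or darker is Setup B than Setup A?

Aperture: f/4 → f/5.6 → f/8 → f/11 → f/16 — 4 stops stopped down (darker).
Shutter speed: 1/8 → 1/15 → 1/30 → 1/60 → 1/125 — 4 stops shorter (darker).
ISO: 50 → 100 → 200 → 400 → 800 → 1600 → 3200 — 6 stops higher (brighter).
Net: −4 −4 +6 = −2 stops.

2 stops darker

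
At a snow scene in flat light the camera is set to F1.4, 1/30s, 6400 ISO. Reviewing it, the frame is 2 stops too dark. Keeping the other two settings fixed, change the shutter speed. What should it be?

1/8s

Underexposed by 2 stops → need 2 stops brighter.
Shutter speed: 1/30 → 1/15 → 1/8.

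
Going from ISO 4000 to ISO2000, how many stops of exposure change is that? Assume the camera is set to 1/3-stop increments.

4000 → 3200 → 2500 → 2000 — count the steps: 3 third-stops = 1 stop.

1 stop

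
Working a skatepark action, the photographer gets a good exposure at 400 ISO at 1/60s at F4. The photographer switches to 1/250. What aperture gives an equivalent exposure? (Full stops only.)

Shutter speed: 1/60 → 1/125 → 1/250 — 2 stops shorter (darker).
Need 2 stops brighter from the aperture: f/4 → f/2.8 → f/2.

f/2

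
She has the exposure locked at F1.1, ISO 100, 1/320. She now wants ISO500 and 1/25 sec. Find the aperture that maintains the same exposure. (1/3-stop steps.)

ISO: 100 → 125 → 160 → 200 → 250 → 320 → 400 → 500 — 2 1/3 stops higher (brighter).
Shutter speed: 1/320 → 1/250 → 1/200 → 1/160 → 1/125 → 1/100 → 1/80 → 1/60 → 1/50 → 1/40 → 1/30 → 1/25 — 3 2/3 stops slower (brighter).
Net change so far: 6 stops brighter. Offset with the aperture: f/1.1 → f/1.2 → f/1.4 → f/1.6 → f/1.8 → f/2 → f/2.2 → f/2.5 → f/2.8 → f/3.2 → f/3.5 → f/4 → f/4.5 → f/5 → f/5.6 → f/6.3 → f/7.1 → f/8 → f/9.

f/9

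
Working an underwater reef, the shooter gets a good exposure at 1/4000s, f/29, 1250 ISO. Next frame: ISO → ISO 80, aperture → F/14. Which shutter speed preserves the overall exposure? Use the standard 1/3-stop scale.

ISO: 1250 → 1000 → 800 → 640 → 500 → 400 → 320 → 250 → 200 → 160 → 125 → 100 → 80 — 4 stops dropped (darker).
Aperture: f/29 → f/25 → f/22 → f/20 → f/18 → f/16 → f/14 — 2 stops wider (brighter).
Net change so far: 2 stops darker. Offset with the shutter speed: 1/4000 → 1/3200 → 1/2500 → 1/2000 → 1/1600 → 1/1250 → 1/1000.

1/1000s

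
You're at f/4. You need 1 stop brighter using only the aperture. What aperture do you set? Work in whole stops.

f/2.8

Aperture: f/4 → f/2.8 — 1 stop wider (brighter).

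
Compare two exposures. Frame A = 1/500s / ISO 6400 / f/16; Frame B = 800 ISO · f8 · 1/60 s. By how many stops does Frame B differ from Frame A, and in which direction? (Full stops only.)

Aperture: f/16 → f/11 → f/8 — 2 stops larger aperture (brighter).
Shutter speed: 1/500 → 1/250 → 1/125 → 1/60 — 3 stops slower (brighter).
ISO: 6400 → 3200 → 1600 → 800 — 3 stops dropped (darker).
Net: +2 +3 −3 = +2 stops.

2 stops brighter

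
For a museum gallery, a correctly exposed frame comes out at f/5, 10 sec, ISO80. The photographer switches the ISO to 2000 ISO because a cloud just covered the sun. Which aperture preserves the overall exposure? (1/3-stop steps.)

ISO: 80 → 100 → 125 → 160 → 200 → 250 → 320 → 400 → 500 → 640 → 800 → 1000 → 1250 → 1600 → 2000 — 4 2/3 stops higher (brighter).
Need 4 2/3 stops darker from the aperture: f/5 → f/5.6 → f/6.3 → f/7.1 → f/8 → f/9 → f/10 → f/11 → f/13 → f/14 → f/16 → f/18 → f/20 → f/22 → f/25.

f/25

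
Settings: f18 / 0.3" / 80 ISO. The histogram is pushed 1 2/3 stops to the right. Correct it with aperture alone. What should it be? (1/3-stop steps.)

Overexposed by 1 2/3 stops → need 1 2/3 stops darker.
Aperture: f/18 → f/20 → f/22 → f/25 → f/29 → f/32.

f/32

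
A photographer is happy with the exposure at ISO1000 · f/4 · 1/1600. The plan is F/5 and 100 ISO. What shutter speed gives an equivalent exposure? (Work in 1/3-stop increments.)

Aperture: f/4 → f/4.5 → f/5 — 2/3 stop stopped down (darker).
ISO: 1000 → 800 → 640 → 500 → 400 → 320 → 250 → 200 → 160 → 125 → 100 — 3 1/3 stops lower (darker).
Net change so far: 4 stops darker. Offset with the shutter speed: 1/1600 → 1/1250 → 1/1000 → 1/800 → 1/640 → 1/500 → 1/400 → 1/320 → 1/250 → 1/200 → 1/160 → 1/125 → 1/100.

1/100s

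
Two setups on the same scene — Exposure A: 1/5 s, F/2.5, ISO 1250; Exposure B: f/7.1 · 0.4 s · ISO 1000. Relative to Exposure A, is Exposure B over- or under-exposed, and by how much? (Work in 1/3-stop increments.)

2 1/3 stops darker

Aperture: f/2.5 → f/2.8 → f/3.2 → f/3.5 → f/4 → f/4.5 → f/5 → f/5.6 → f/6.3 → f/7.1 — 3 stops narrower (darker).
Shutter speed: 1/5 → 1/4 → 0.3 → 0.4 — 1 stop longer (brighter).
ISO: 1250 → 1000 — 1/3 stop dropped (darker).
Net: −3 +1 −1/3 = −2 1/3 stops.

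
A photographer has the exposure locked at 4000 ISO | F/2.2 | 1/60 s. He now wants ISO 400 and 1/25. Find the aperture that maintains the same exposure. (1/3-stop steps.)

ISO: 4000 → 3200 → 2500 → 2000 → 1600 → 1250 → 1000 → 800 → 640 → 500 → 400 — 3 1/3 stops lower (darker).
Shutter speed: 1/60 → 1/50 → 1/40 → 1/30 → 1/25 — 1 1/3 stops slower (brighter).
Net change so far: 2 stops darker. Offset with the aperture: f/2.2 → f/2 → f/1.8 → f/1.6 → f/1.4 → f/1.2 → f/1.1.

f/1.1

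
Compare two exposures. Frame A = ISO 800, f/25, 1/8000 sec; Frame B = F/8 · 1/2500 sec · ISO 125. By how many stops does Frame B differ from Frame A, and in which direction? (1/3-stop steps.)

2 1/3 stops brighter

Aperture: f/25 → f/22 → f/20 → f/18 → f/16 → f/14 → f/13 → f/11 → f/10 → f/9 → f/8 — 3 1/3 stops opened up (brighter).
Shutter speed: 1/8000 → 1/6400 → 1/5000 → 1/4000 → 1/3200 → 1/2500 — 1 2/3 stops longer (brighter).
ISO: 800 → 640 → 500 → 400 → 320 → 250 → 200 → 160 → 125 — 2 2/3 stops dropped (darker).
Net: +3 1/3 +1 2/3 −2 2/3 = +2 1/3 stops.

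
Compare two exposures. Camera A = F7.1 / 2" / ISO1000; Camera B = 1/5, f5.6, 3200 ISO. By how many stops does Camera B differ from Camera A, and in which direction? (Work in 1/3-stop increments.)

Aperture: f/7.1 → f/6.3 → f/5.6 — 2/3 stop wider (brighter).
Shutter speed: 2 → 1.6 → 1.3 → 1 → 0.8 → 0.6 → 0.5 → 0.4 → 0.3 → 1/4 → 1/5 — 3 1/3 stops faster (darker).
ISO: 1000 → 1250 → 1600 → 2000 → 2500 → 3200 — 1 2/3 stops higher (brighter).
Net: +2/3 −3 1/3 +1 2/3 = −1 stop.

1 stop darker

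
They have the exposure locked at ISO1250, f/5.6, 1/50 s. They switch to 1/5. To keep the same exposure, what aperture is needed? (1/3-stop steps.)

Shutter speed: 1/50 → 1/40 → 1/30 → 1/25 → 1/20 → 1/15 → 1/13 → 1/10 → 1/8 → 1/6 → 1/5 — 3 1/3 stops longer (brighter).
Need 3 1/3 stops darker from the aperture: f/5.6 → f/6.3 → f/7.1 → f/8 → f/9 → f/10 → f/11 → f/13 → f/14 → f/16 → f/18.

f/18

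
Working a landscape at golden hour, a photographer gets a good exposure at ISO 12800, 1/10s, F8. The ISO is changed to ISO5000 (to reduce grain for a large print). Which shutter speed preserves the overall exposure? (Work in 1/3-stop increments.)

1/4s

ISO: 12800 → 10000 → 8000 → 6400 → 5000 — 1 1/3 stops lower (darker).
Need 1 1/3 stops brighter from the shutter speed: 1/10 → 1/8 → 1/6 → 1/5 → 1/4.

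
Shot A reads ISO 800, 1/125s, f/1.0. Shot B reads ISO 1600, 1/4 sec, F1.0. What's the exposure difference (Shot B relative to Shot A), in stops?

6 stops brighter

Aperture: unchanged.
Shutter speed: 1/125 → 1/60 → 1/30 → 1/15 → 1/8 → 1/4 — 5 stops slower (brighter).
ISO: 800 → 1600 — 1 stop raised (brighter).
Net: +5 +1 = +6 stops.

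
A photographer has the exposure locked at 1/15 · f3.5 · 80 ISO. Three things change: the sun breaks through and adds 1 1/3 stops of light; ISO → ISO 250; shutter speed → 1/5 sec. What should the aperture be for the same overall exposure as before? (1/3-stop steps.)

Scene light: 1 1/3 stops brighter.
ISO: 80 → 100 → 125 → 160 → 200 → 250 — 1 2/3 stops higher (brighter).
Shutter speed: 1/15 → 1/13 → 1/10 → 1/8 → 1/6 → 1/5 — 1 2/3 stops slower (brighter).
Net so far: 4 2/3 stops brighter. Aperture: f/3.5 → f/4 → f/4.5 → f/5 → f/5.6 → f/6.3 → f/7.1 → f/8 → f/9 → f/10 → f/11 → f/13 → f/14 → f/16 → f/18.

f/18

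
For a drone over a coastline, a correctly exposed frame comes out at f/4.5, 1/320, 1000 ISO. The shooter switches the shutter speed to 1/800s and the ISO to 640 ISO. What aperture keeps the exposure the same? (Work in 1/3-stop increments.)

f/2.2

Shutter speed: 1/320 → 1/400 → 1/500 → 1/640 → 1/800 — 1 1/3 stops shorter (darker).
ISO: 1000 → 800 → 640 — 2/3 stop dropped (darker).
Net change so far: 2 stops darker. Offset with the aperture: f/4.5 → f/4 → f/3.5 → f/3.2 → f/2.8 → f/2.5 → f/2.2.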